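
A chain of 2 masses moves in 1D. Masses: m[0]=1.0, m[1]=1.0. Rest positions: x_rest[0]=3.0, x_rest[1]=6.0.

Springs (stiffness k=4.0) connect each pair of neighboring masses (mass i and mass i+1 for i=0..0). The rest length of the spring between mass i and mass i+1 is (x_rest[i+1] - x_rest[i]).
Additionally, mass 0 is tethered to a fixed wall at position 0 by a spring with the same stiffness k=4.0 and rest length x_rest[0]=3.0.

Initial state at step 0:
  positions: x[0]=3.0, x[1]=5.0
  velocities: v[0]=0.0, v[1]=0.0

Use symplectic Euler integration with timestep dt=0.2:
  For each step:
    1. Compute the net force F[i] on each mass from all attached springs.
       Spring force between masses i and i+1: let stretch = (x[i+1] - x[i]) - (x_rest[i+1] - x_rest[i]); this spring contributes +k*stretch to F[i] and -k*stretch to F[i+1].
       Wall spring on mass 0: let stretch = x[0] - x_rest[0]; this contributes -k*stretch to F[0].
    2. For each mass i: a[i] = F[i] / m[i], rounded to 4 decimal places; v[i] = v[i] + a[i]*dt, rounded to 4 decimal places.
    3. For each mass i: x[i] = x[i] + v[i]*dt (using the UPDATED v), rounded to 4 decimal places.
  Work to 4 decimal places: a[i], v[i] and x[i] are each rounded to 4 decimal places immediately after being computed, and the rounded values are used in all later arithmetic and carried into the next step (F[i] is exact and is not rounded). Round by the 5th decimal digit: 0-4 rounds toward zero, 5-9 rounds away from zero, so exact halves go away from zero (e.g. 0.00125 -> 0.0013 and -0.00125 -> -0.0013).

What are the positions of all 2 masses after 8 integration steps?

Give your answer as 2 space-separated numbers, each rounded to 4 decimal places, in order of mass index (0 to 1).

Step 0: x=[3.0000 5.0000] v=[0.0000 0.0000]
Step 1: x=[2.8400 5.1600] v=[-0.8000 0.8000]
Step 2: x=[2.5968 5.4288] v=[-1.2160 1.3440]
Step 3: x=[2.3912 5.7245] v=[-1.0278 1.4784]
Step 4: x=[2.3364 5.9669] v=[-0.2741 1.2118]
Step 5: x=[2.4886 6.1084] v=[0.7612 0.7074]
Step 6: x=[2.8218 6.1507] v=[1.6662 0.2116]
Step 7: x=[3.2362 6.1404] v=[2.0719 -0.0515]
Step 8: x=[3.5975 6.1454] v=[1.8063 0.0251]

Answer: 3.5975 6.1454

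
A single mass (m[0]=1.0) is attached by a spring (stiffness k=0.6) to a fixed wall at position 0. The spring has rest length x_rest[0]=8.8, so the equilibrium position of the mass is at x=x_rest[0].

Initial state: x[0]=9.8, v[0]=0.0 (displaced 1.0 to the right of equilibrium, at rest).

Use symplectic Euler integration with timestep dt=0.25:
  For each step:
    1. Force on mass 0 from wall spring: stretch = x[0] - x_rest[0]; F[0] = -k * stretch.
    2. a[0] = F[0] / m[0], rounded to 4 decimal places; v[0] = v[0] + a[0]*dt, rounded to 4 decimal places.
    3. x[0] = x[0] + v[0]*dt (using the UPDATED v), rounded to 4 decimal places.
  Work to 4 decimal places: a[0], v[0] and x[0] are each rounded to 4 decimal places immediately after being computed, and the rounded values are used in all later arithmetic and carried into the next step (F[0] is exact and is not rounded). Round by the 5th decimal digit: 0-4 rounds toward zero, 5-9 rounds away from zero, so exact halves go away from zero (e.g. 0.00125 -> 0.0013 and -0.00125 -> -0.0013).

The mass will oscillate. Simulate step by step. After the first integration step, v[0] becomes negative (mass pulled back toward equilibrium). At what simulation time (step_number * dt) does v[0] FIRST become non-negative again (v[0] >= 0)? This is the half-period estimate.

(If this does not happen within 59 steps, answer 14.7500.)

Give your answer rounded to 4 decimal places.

Step 0: x=[9.8000] v=[0.0000]
Step 1: x=[9.7625] v=[-0.1500]
Step 2: x=[9.6889] v=[-0.2944]
Step 3: x=[9.5820] v=[-0.4277]
Step 4: x=[9.4458] v=[-0.5450]
Step 5: x=[9.2853] v=[-0.6419]
Step 6: x=[9.1066] v=[-0.7147]
Step 7: x=[8.9164] v=[-0.7607]
Step 8: x=[8.7219] v=[-0.7782]
Step 9: x=[8.5303] v=[-0.7665]
Step 10: x=[8.3488] v=[-0.7261]
Step 11: x=[8.1842] v=[-0.6584]
Step 12: x=[8.0427] v=[-0.5660]
Step 13: x=[7.9296] v=[-0.4524]
Step 14: x=[7.8491] v=[-0.3219]
Step 15: x=[7.8043] v=[-0.1793]
Step 16: x=[7.7968] v=[-0.0300]
Step 17: x=[7.8269] v=[0.1205]
First v>=0 after going negative at step 17, time=4.2500

Answer: 4.2500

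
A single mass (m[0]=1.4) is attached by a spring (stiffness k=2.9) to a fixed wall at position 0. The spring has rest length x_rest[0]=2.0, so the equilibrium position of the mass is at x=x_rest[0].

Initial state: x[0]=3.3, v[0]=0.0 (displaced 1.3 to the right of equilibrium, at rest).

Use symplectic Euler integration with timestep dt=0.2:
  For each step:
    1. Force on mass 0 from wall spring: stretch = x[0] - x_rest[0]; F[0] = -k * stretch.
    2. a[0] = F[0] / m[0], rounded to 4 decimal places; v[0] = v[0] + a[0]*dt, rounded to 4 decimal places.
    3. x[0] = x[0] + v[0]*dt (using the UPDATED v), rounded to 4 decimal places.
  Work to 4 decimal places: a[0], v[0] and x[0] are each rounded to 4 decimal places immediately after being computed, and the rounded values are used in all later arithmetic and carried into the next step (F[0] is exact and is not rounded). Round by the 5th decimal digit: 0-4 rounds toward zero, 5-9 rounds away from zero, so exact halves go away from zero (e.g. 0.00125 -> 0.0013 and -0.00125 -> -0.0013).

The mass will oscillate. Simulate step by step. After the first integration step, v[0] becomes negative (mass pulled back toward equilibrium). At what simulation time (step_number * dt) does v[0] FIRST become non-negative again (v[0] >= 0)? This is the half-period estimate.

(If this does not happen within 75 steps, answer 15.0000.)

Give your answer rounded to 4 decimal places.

Step 0: x=[3.3000] v=[0.0000]
Step 1: x=[3.1923] v=[-0.5386]
Step 2: x=[2.9858] v=[-1.0326]
Step 3: x=[2.6976] v=[-1.4410]
Step 4: x=[2.3516] v=[-1.7300]
Step 5: x=[1.9765] v=[-1.8757]
Step 6: x=[1.6033] v=[-1.8660]
Step 7: x=[1.2630] v=[-1.7017]
Step 8: x=[0.9837] v=[-1.3964]
Step 9: x=[0.7886] v=[-0.9754]
Step 10: x=[0.6939] v=[-0.4735]
Step 11: x=[0.7074] v=[0.0676]
First v>=0 after going negative at step 11, time=2.2000

Answer: 2.2000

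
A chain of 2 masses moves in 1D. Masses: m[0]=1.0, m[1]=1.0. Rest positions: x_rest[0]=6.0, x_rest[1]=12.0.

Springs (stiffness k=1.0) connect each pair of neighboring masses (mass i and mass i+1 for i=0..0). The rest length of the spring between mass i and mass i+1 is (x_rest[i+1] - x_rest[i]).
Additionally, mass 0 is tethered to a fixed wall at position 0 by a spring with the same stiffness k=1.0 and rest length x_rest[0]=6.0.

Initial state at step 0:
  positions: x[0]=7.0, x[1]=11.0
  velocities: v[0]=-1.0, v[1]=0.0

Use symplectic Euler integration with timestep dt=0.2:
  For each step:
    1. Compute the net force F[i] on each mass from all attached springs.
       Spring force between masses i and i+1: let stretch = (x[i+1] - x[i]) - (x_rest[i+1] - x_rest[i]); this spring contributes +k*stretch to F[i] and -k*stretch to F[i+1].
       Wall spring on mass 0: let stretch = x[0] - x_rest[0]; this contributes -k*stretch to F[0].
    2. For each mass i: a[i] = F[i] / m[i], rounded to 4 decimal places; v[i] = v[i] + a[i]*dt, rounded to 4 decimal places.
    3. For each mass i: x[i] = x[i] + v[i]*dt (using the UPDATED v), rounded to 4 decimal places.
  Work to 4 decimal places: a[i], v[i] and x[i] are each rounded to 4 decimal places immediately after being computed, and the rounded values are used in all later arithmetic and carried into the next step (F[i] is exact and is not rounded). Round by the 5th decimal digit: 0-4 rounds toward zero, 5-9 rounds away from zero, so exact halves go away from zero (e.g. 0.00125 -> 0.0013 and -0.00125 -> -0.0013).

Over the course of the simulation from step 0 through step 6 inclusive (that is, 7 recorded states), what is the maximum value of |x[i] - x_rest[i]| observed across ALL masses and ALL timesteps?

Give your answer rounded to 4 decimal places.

Step 0: x=[7.0000 11.0000] v=[-1.0000 0.0000]
Step 1: x=[6.6800 11.0800] v=[-1.6000 0.4000]
Step 2: x=[6.2688 11.2240] v=[-2.0560 0.7200]
Step 3: x=[5.8051 11.4098] v=[-2.3187 0.9290]
Step 4: x=[5.3333 11.6114] v=[-2.3588 1.0081]
Step 5: x=[4.8993 11.8019] v=[-2.1698 0.9525]
Step 6: x=[4.5455 11.9563] v=[-1.7691 0.7720]
Max displacement = 1.4545

Answer: 1.4545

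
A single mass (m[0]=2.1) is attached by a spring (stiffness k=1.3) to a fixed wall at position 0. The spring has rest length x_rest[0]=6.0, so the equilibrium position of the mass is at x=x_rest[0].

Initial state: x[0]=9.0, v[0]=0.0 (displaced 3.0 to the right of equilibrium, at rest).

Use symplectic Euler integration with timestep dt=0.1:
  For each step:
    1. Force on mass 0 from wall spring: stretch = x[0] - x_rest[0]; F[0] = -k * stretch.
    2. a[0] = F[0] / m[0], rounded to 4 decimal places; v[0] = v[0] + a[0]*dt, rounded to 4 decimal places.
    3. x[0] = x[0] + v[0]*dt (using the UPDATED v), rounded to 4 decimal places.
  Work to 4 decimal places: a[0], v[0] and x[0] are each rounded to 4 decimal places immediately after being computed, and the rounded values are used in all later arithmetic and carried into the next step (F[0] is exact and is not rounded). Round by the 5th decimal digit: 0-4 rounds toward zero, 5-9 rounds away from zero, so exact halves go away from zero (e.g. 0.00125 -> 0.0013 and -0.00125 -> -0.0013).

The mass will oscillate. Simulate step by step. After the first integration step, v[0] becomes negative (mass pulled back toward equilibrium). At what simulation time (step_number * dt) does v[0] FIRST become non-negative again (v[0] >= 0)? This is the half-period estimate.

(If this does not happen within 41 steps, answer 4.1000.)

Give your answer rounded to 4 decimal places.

Step 0: x=[9.0000] v=[0.0000]
Step 1: x=[8.9814] v=[-0.1857]
Step 2: x=[8.9444] v=[-0.3703]
Step 3: x=[8.8891] v=[-0.5526]
Step 4: x=[8.8160] v=[-0.7315]
Step 5: x=[8.7254] v=[-0.9058]
Step 6: x=[8.6180] v=[-1.0745]
Step 7: x=[8.4943] v=[-1.2366]
Step 8: x=[8.3552] v=[-1.3910]
Step 9: x=[8.2015] v=[-1.5368]
Step 10: x=[8.0342] v=[-1.6731]
Step 11: x=[7.8543] v=[-1.7990]
Step 12: x=[7.6629] v=[-1.9138]
Step 13: x=[7.4612] v=[-2.0167]
Step 14: x=[7.2505] v=[-2.1072]
Step 15: x=[7.0320] v=[-2.1846]
Step 16: x=[6.8072] v=[-2.2485]
Step 17: x=[6.5774] v=[-2.2985]
Step 18: x=[6.3440] v=[-2.3342]
Step 19: x=[6.1085] v=[-2.3555]
Step 20: x=[5.8723] v=[-2.3622]
Step 21: x=[5.6369] v=[-2.3543]
Step 22: x=[5.4037] v=[-2.3318]
Step 23: x=[5.1742] v=[-2.2949]
Step 24: x=[4.9498] v=[-2.2438]
Step 25: x=[4.7319] v=[-2.1788]
Step 26: x=[4.5219] v=[-2.1003]
Step 27: x=[4.3210] v=[-2.0088]
Step 28: x=[4.1305] v=[-1.9049]
Step 29: x=[3.9516] v=[-1.7892]
Step 30: x=[3.7854] v=[-1.6624]
Step 31: x=[3.6329] v=[-1.5253]
Step 32: x=[3.4950] v=[-1.3788]
Step 33: x=[3.3726] v=[-1.2237]
Step 34: x=[3.2665] v=[-1.0611]
Step 35: x=[3.1773] v=[-0.8919]
Step 36: x=[3.1056] v=[-0.7172]
Step 37: x=[3.0518] v=[-0.5380]
Step 38: x=[3.0163] v=[-0.3555]
Step 39: x=[2.9992] v=[-0.1708]
Step 40: x=[3.0007] v=[0.0150]
First v>=0 after going negative at step 40, time=4.0000

Answer: 4.0000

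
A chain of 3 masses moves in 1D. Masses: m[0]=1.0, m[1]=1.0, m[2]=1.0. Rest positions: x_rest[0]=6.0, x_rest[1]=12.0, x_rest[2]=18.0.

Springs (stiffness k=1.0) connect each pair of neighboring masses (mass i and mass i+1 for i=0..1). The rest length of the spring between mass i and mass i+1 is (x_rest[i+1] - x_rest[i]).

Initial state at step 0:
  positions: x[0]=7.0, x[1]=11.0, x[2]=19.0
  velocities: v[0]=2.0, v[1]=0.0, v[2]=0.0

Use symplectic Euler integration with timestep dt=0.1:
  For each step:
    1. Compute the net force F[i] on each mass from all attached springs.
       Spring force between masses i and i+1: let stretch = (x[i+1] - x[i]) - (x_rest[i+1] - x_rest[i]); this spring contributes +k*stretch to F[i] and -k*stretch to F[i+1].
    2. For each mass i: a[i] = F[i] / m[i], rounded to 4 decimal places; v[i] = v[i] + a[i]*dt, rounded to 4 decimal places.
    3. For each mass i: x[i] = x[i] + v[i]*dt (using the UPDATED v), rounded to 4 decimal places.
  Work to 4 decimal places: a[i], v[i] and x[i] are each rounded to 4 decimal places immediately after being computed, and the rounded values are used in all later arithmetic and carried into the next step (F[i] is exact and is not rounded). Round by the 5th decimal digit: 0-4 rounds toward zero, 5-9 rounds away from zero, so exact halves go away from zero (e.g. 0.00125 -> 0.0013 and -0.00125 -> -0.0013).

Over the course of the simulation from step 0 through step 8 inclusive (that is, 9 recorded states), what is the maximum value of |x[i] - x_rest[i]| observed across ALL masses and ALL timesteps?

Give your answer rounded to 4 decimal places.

Answer: 1.8397

Derivation:
Step 0: x=[7.0000 11.0000 19.0000] v=[2.0000 0.0000 0.0000]
Step 1: x=[7.1800 11.0400 18.9800] v=[1.8000 0.4000 -0.2000]
Step 2: x=[7.3386 11.1208 18.9406] v=[1.5860 0.8080 -0.3940]
Step 3: x=[7.4750 11.2420 18.8830] v=[1.3642 1.2118 -0.5760]
Step 4: x=[7.5891 11.4019 18.8090] v=[1.1409 1.5992 -0.7401]
Step 5: x=[7.6813 11.5978 18.7209] v=[0.9222 1.9586 -0.8808]
Step 6: x=[7.7527 11.8257 18.6216] v=[0.7139 2.2793 -0.9931]
Step 7: x=[7.8048 12.0809 18.5143] v=[0.5212 2.5516 -1.0727]
Step 8: x=[7.8397 12.3576 18.4027] v=[0.3488 2.7673 -1.1160]
Max displacement = 1.8397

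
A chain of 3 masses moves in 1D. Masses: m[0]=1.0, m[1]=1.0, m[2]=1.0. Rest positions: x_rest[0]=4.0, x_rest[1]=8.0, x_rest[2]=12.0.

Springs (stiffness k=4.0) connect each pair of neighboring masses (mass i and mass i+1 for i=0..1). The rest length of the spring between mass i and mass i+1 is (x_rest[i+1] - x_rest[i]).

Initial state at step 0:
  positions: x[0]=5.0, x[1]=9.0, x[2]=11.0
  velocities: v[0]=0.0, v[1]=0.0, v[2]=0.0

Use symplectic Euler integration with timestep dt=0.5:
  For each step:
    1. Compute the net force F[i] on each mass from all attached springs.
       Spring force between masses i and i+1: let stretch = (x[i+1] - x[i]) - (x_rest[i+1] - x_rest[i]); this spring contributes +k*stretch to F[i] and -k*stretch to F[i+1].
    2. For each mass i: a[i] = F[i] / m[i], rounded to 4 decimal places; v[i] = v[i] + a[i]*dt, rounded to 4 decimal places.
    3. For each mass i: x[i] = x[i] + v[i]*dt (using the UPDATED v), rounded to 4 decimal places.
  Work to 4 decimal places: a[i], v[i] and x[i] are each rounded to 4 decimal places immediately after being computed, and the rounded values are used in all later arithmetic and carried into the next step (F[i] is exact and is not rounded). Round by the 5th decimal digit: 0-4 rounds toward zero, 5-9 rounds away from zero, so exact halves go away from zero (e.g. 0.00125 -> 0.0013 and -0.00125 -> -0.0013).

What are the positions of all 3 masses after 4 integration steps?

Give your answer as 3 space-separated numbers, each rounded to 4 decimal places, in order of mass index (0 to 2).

Step 0: x=[5.0000 9.0000 11.0000] v=[0.0000 0.0000 0.0000]
Step 1: x=[5.0000 7.0000 13.0000] v=[0.0000 -4.0000 4.0000]
Step 2: x=[3.0000 9.0000 13.0000] v=[-4.0000 4.0000 0.0000]
Step 3: x=[3.0000 9.0000 13.0000] v=[0.0000 0.0000 0.0000]
Step 4: x=[5.0000 7.0000 13.0000] v=[4.0000 -4.0000 0.0000]

Answer: 5.0000 7.0000 13.0000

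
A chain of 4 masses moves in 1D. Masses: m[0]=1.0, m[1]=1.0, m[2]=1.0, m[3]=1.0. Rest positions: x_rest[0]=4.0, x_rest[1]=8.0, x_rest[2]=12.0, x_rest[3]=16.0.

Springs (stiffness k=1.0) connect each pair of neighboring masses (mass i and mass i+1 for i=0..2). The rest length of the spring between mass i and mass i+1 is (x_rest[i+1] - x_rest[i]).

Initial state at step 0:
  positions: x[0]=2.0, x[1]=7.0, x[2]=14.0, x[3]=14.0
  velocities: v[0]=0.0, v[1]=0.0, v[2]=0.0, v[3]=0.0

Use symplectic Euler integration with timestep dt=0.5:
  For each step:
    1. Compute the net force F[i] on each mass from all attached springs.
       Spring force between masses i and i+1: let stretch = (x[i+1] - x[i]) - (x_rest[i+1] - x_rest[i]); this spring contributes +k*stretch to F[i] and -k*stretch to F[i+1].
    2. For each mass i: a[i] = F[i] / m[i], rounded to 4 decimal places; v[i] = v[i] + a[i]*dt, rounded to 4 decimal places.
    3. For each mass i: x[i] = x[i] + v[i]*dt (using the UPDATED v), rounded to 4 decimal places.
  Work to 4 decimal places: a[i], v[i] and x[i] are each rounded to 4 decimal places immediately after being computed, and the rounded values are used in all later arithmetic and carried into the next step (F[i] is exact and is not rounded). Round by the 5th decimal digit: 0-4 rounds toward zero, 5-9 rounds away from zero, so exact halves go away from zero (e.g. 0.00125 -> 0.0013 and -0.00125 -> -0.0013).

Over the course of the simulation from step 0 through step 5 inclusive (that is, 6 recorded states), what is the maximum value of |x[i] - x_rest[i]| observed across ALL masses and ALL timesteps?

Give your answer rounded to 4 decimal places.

Answer: 3.2031

Derivation:
Step 0: x=[2.0000 7.0000 14.0000 14.0000] v=[0.0000 0.0000 0.0000 0.0000]
Step 1: x=[2.2500 7.5000 12.2500 15.0000] v=[0.5000 1.0000 -3.5000 2.0000]
Step 2: x=[2.8125 7.8750 10.0000 16.3125] v=[1.1250 0.7500 -4.5000 2.6250]
Step 3: x=[3.6407 7.5156 8.7969 17.0469] v=[1.6563 -0.7188 -2.4063 1.4688]
Step 4: x=[4.4376 6.5078 9.3360 16.7188] v=[1.5938 -2.0156 1.0781 -0.6562]
Step 5: x=[4.7521 5.6895 11.0137 15.5450] v=[0.6289 -1.6366 3.3554 -2.3476]
Max displacement = 3.2031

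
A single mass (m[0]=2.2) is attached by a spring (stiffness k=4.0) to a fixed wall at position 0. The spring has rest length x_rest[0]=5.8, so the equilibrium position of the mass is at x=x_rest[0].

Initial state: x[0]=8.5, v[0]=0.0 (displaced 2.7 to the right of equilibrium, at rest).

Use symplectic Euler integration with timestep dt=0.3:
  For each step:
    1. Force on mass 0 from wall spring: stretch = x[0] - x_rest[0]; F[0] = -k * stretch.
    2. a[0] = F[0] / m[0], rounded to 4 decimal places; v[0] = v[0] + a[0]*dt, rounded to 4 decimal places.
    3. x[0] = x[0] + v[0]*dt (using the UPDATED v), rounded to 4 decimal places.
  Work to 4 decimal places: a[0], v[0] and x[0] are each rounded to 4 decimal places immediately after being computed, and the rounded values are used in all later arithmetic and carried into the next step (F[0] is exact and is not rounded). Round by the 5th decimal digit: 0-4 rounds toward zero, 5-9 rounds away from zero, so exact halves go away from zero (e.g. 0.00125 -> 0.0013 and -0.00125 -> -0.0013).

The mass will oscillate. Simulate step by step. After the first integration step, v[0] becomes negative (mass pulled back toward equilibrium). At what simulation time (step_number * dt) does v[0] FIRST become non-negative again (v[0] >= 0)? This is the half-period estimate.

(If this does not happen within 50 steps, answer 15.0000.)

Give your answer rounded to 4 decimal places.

Answer: 2.4000

Derivation:
Step 0: x=[8.5000] v=[0.0000]
Step 1: x=[8.0582] v=[-1.4727]
Step 2: x=[7.2469] v=[-2.7044]
Step 3: x=[6.1988] v=[-3.4936]
Step 4: x=[5.0855] v=[-3.7111]
Step 5: x=[4.0891] v=[-3.3214]
Step 6: x=[3.3726] v=[-2.3882]
Step 7: x=[3.0533] v=[-1.0642]
Step 8: x=[3.1835] v=[0.4340]
First v>=0 after going negative at step 8, time=2.4000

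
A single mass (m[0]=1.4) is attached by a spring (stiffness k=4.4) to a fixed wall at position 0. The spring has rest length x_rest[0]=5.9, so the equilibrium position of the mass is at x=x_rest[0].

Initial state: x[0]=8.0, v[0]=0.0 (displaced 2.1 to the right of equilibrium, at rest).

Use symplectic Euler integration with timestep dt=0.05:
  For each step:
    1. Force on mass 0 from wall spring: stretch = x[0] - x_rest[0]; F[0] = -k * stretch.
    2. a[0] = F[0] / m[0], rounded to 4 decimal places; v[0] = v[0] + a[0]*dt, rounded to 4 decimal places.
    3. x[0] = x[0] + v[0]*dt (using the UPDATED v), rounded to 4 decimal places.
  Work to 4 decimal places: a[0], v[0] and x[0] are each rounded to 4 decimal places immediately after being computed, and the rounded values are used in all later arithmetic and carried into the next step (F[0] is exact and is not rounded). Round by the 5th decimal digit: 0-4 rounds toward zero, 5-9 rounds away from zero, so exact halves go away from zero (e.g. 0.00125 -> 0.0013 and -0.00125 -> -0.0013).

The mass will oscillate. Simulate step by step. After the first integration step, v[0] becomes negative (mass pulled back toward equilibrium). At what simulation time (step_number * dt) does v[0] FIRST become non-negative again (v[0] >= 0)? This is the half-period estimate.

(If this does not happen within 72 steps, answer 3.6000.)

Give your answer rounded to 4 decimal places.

Answer: 1.8000

Derivation:
Step 0: x=[8.0000] v=[0.0000]
Step 1: x=[7.9835] v=[-0.3300]
Step 2: x=[7.9506] v=[-0.6574]
Step 3: x=[7.9016] v=[-0.9796]
Step 4: x=[7.8369] v=[-1.2941]
Step 5: x=[7.7570] v=[-1.5985]
Step 6: x=[7.6625] v=[-1.8903]
Step 7: x=[7.5541] v=[-2.1673]
Step 8: x=[7.4327] v=[-2.4272]
Step 9: x=[7.2993] v=[-2.6681]
Step 10: x=[7.1549] v=[-2.8880]
Step 11: x=[7.0006] v=[-3.0852]
Step 12: x=[6.8377] v=[-3.2582]
Step 13: x=[6.6674] v=[-3.4056]
Step 14: x=[6.4911] v=[-3.5262]
Step 15: x=[6.3101] v=[-3.6191]
Step 16: x=[6.1259] v=[-3.6835]
Step 17: x=[5.9400] v=[-3.7190]
Step 18: x=[5.7537] v=[-3.7253]
Step 19: x=[5.5686] v=[-3.7023]
Step 20: x=[5.3861] v=[-3.6502]
Step 21: x=[5.2076] v=[-3.5694]
Step 22: x=[5.0346] v=[-3.4606]
Step 23: x=[4.8684] v=[-3.3246]
Step 24: x=[4.7103] v=[-3.1625]
Step 25: x=[4.5615] v=[-2.9755]
Step 26: x=[4.4232] v=[-2.7652]
Step 27: x=[4.2965] v=[-2.5331]
Step 28: x=[4.1824] v=[-2.2811]
Step 29: x=[4.0818] v=[-2.0112]
Step 30: x=[3.9955] v=[-1.7255]
Step 31: x=[3.9242] v=[-1.4262]
Step 32: x=[3.8684] v=[-1.1157]
Step 33: x=[3.8286] v=[-0.7965]
Step 34: x=[3.8051] v=[-0.4710]
Step 35: x=[3.7980] v=[-0.1418]
Step 36: x=[3.8074] v=[0.1885]
First v>=0 after going negative at step 36, time=1.8000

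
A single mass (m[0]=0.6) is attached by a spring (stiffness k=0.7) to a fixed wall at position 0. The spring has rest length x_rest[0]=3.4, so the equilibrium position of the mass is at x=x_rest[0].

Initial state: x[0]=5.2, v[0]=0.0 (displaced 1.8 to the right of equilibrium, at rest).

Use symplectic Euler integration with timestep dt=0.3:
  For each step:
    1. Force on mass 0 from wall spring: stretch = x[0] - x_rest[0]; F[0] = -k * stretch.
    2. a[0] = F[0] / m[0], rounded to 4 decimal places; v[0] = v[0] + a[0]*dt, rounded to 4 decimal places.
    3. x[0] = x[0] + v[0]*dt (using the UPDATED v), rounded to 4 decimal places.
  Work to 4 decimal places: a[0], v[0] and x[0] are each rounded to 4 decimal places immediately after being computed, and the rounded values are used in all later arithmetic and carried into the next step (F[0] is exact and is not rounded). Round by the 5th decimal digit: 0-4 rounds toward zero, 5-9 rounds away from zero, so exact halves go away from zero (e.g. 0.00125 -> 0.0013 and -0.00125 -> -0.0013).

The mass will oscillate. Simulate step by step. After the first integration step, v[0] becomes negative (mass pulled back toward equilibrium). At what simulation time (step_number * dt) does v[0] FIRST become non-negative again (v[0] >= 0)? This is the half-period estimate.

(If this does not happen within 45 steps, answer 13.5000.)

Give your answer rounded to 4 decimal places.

Answer: 3.0000

Derivation:
Step 0: x=[5.2000] v=[0.0000]
Step 1: x=[5.0110] v=[-0.6300]
Step 2: x=[4.6528] v=[-1.1939]
Step 3: x=[4.1631] v=[-1.6324]
Step 4: x=[3.5933] v=[-1.8995]
Step 5: x=[3.0031] v=[-1.9672]
Step 6: x=[2.4546] v=[-1.8283]
Step 7: x=[2.0054] v=[-1.4974]
Step 8: x=[1.7026] v=[-1.0093]
Step 9: x=[1.5780] v=[-0.4152]
Step 10: x=[1.6448] v=[0.2225]
First v>=0 after going negative at step 10, time=3.0000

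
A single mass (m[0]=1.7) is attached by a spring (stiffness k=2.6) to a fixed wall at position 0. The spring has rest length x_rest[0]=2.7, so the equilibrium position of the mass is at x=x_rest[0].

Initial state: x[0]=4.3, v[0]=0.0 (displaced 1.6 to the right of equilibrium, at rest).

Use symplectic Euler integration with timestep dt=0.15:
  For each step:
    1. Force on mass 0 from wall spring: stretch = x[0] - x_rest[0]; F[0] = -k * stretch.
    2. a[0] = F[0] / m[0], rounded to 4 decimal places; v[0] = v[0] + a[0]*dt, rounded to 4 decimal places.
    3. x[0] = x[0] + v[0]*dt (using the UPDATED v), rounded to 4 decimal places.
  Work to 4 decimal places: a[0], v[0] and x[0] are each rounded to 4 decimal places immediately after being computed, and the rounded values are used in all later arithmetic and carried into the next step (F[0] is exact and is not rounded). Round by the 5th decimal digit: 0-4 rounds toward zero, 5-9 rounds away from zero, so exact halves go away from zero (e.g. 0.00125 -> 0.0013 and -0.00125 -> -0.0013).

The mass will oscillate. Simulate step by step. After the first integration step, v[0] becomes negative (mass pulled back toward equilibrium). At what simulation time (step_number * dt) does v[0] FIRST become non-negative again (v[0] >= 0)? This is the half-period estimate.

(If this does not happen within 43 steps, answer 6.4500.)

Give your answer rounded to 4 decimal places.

Answer: 2.5500

Derivation:
Step 0: x=[4.3000] v=[0.0000]
Step 1: x=[4.2449] v=[-0.3671]
Step 2: x=[4.1367] v=[-0.7215]
Step 3: x=[3.9790] v=[-1.0511]
Step 4: x=[3.7773] v=[-1.3445]
Step 5: x=[3.5386] v=[-1.5916]
Step 6: x=[3.2710] v=[-1.7840]
Step 7: x=[2.9838] v=[-1.9150]
Step 8: x=[2.6868] v=[-1.9801]
Step 9: x=[2.3902] v=[-1.9771]
Step 10: x=[2.1043] v=[-1.9060]
Step 11: x=[1.8389] v=[-1.7693]
Step 12: x=[1.6031] v=[-1.5718]
Step 13: x=[1.4051] v=[-1.3202]
Step 14: x=[1.2516] v=[-1.0231]
Step 15: x=[1.1480] v=[-0.6908]
Step 16: x=[1.0978] v=[-0.3348]
Step 17: x=[1.1027] v=[0.0328]
First v>=0 after going negative at step 17, time=2.5500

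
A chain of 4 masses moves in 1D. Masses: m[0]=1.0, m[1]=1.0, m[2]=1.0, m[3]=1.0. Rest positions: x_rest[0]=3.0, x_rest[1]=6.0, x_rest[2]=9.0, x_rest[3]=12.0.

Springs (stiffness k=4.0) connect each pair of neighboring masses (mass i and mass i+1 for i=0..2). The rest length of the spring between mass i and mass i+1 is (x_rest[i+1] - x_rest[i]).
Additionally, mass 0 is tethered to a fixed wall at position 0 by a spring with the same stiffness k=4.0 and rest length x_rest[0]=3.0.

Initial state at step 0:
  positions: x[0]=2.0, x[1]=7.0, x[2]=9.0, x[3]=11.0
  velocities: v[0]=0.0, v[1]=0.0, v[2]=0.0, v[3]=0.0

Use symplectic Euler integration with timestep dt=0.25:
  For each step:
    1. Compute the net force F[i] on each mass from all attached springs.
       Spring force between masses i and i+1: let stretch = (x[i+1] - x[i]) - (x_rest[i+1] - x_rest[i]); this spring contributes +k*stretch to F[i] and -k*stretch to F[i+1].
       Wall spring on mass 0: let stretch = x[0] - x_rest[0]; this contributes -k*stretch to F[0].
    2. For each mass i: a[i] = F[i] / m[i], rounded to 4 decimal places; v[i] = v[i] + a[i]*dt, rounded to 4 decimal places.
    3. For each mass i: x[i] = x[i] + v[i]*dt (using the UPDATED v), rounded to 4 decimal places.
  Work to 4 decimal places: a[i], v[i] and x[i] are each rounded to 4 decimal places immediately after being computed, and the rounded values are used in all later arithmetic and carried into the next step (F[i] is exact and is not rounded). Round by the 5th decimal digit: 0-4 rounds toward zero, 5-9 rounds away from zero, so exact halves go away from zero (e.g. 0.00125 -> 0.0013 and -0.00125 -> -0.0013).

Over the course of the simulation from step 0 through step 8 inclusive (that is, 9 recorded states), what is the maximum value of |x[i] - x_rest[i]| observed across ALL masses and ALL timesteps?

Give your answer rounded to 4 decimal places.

Step 0: x=[2.0000 7.0000 9.0000 11.0000] v=[0.0000 0.0000 0.0000 0.0000]
Step 1: x=[2.7500 6.2500 9.0000 11.2500] v=[3.0000 -3.0000 0.0000 1.0000]
Step 2: x=[3.6875 5.3125 8.8750 11.6875] v=[3.7500 -3.7500 -0.5000 1.7500]
Step 3: x=[4.1094 4.8594 8.5625 12.1719] v=[1.6875 -1.8125 -1.2500 1.9375]
Step 4: x=[3.6914 5.1446 8.2266 12.5039] v=[-1.6719 1.1406 -1.3437 1.3281]
Step 5: x=[2.7139 5.8370 8.1895 12.5166] v=[-3.9101 2.7694 -0.1484 0.0508]
Step 6: x=[1.8387 6.3367 8.6461 12.1975] v=[-3.5009 1.9988 1.8262 -1.2763]
Step 7: x=[1.6283 6.2893 9.4132 11.7406] v=[-0.8416 -0.1898 3.0682 -1.8277]
Step 8: x=[2.1761 5.8576 9.9811 11.4518] v=[2.1911 -1.7269 2.2717 -1.1551]
Max displacement = 1.3717

Answer: 1.3717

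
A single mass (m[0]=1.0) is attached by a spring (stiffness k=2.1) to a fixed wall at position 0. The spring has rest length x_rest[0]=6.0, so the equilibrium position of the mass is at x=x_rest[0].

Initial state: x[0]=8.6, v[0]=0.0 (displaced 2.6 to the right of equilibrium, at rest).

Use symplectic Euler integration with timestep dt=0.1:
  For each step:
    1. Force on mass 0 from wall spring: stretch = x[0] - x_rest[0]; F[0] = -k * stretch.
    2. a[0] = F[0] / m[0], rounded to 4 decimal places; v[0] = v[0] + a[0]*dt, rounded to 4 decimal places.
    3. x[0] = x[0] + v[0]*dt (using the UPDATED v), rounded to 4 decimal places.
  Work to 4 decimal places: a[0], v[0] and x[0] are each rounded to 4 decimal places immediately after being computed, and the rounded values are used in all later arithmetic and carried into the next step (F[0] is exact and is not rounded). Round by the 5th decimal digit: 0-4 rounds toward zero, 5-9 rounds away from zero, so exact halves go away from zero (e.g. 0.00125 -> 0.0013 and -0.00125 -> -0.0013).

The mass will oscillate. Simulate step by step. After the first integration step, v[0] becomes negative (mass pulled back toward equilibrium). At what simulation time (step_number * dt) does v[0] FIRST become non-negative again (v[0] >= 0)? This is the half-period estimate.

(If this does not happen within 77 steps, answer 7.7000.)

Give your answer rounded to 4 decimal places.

Answer: 2.2000

Derivation:
Step 0: x=[8.6000] v=[0.0000]
Step 1: x=[8.5454] v=[-0.5460]
Step 2: x=[8.4374] v=[-1.0805]
Step 3: x=[8.2782] v=[-1.5924]
Step 4: x=[8.0711] v=[-2.0708]
Step 5: x=[7.8205] v=[-2.5057]
Step 6: x=[7.5317] v=[-2.8880]
Step 7: x=[7.2107] v=[-3.2097]
Step 8: x=[6.8643] v=[-3.4640]
Step 9: x=[6.4998] v=[-3.6455]
Step 10: x=[6.1248] v=[-3.7505]
Step 11: x=[5.7471] v=[-3.7767]
Step 12: x=[5.3747] v=[-3.7236]
Step 13: x=[5.0155] v=[-3.5923]
Step 14: x=[4.6769] v=[-3.3856]
Step 15: x=[4.3661] v=[-3.1078]
Step 16: x=[4.0896] v=[-2.7647]
Step 17: x=[3.8533] v=[-2.3635]
Step 18: x=[3.6620] v=[-1.9127]
Step 19: x=[3.5198] v=[-1.4217]
Step 20: x=[3.4297] v=[-0.9009]
Step 21: x=[3.3936] v=[-0.3611]
Step 22: x=[3.4122] v=[0.1862]
First v>=0 after going negative at step 22, time=2.2000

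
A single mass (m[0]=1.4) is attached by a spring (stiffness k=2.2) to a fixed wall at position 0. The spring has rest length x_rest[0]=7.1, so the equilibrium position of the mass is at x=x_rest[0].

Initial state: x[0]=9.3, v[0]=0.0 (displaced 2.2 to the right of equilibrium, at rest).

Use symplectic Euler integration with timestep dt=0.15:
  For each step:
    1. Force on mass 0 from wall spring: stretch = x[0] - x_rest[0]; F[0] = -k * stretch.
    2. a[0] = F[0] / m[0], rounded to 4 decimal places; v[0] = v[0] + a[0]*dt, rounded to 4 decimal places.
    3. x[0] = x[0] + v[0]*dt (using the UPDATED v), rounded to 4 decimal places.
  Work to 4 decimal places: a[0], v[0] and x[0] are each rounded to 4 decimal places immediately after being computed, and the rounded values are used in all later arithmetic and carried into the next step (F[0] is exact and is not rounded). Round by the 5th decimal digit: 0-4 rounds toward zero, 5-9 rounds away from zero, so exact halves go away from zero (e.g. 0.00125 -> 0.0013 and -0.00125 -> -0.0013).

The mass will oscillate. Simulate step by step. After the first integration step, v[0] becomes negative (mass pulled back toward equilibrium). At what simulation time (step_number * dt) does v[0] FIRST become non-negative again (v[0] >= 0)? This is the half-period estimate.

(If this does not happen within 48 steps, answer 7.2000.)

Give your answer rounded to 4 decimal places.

Answer: 2.5500

Derivation:
Step 0: x=[9.3000] v=[0.0000]
Step 1: x=[9.2222] v=[-0.5186]
Step 2: x=[9.0694] v=[-1.0188]
Step 3: x=[8.8470] v=[-1.4830]
Step 4: x=[8.5628] v=[-1.8948]
Step 5: x=[8.2269] v=[-2.2396]
Step 6: x=[7.8511] v=[-2.5052]
Step 7: x=[7.4488] v=[-2.6822]
Step 8: x=[7.0341] v=[-2.7644]
Step 9: x=[6.6218] v=[-2.7489]
Step 10: x=[6.2264] v=[-2.6362]
Step 11: x=[5.8619] v=[-2.4303]
Step 12: x=[5.5411] v=[-2.1385]
Step 13: x=[5.2755] v=[-1.7710]
Step 14: x=[5.0744] v=[-1.3409]
Step 15: x=[4.9449] v=[-0.8634]
Step 16: x=[4.8916] v=[-0.3554]
Step 17: x=[4.9164] v=[0.1651]
First v>=0 after going negative at step 17, time=2.5500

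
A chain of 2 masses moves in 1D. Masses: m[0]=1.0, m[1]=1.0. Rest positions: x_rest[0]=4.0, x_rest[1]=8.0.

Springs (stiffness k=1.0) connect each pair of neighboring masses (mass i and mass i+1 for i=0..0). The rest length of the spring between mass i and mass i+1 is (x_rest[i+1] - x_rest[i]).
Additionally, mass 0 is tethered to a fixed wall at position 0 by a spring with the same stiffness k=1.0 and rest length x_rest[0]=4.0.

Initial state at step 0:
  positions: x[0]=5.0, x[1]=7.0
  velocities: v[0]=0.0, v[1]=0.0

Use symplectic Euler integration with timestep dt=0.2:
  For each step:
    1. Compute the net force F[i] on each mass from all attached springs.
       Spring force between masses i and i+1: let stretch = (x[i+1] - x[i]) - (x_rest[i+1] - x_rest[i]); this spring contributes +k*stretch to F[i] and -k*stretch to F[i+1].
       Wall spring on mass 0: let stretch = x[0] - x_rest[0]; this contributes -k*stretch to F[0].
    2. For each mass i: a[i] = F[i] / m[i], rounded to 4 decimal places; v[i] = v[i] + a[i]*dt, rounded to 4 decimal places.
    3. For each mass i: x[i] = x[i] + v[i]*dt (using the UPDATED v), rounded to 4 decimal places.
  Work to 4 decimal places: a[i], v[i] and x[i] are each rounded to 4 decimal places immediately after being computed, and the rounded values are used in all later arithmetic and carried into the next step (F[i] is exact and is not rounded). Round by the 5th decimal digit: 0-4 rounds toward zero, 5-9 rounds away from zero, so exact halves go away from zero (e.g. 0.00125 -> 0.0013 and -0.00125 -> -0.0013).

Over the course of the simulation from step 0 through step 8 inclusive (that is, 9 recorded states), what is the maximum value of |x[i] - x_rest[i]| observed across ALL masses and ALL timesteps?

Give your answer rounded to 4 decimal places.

Answer: 1.1874

Derivation:
Step 0: x=[5.0000 7.0000] v=[0.0000 0.0000]
Step 1: x=[4.8800 7.0800] v=[-0.6000 0.4000]
Step 2: x=[4.6528 7.2320] v=[-1.1360 0.7600]
Step 3: x=[4.3427 7.4408] v=[-1.5507 1.0442]
Step 4: x=[3.9828 7.6857] v=[-1.7996 1.2246]
Step 5: x=[3.6117 7.9425] v=[-1.8556 1.2840]
Step 6: x=[3.2693 8.1861] v=[-1.7118 1.2178]
Step 7: x=[2.9928 8.3930] v=[-1.3823 1.0344]
Step 8: x=[2.8126 8.5439] v=[-0.9008 0.7544]
Max displacement = 1.1874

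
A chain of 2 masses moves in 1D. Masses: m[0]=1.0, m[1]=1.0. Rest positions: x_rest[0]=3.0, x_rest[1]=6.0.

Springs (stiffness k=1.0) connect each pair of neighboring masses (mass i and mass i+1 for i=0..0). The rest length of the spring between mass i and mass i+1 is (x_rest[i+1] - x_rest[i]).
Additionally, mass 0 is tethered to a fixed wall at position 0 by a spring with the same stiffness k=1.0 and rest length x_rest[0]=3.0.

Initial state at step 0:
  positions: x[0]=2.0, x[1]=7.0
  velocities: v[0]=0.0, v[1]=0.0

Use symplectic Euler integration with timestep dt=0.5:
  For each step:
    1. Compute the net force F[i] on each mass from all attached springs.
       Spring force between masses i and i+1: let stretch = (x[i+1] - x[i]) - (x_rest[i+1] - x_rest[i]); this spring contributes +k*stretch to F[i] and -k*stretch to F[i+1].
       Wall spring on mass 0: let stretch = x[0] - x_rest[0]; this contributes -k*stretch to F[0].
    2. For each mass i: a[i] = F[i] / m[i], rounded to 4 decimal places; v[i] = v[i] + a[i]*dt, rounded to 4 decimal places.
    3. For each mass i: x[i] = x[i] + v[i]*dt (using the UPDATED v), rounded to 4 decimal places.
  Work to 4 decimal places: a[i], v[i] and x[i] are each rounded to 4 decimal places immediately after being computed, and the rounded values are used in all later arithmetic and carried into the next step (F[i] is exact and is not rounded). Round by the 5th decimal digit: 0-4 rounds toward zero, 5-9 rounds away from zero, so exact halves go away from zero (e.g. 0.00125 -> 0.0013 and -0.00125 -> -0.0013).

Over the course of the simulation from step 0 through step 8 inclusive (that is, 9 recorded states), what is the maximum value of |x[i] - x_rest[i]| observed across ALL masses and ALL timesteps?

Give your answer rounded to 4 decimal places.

Step 0: x=[2.0000 7.0000] v=[0.0000 0.0000]
Step 1: x=[2.7500 6.5000] v=[1.5000 -1.0000]
Step 2: x=[3.7500 5.8125] v=[2.0000 -1.3750]
Step 3: x=[4.3282 5.3594] v=[1.1563 -0.9063]
Step 4: x=[4.0821 5.3985] v=[-0.4922 0.0781]
Step 5: x=[3.1446 5.8585] v=[-1.8751 0.9199]
Step 6: x=[2.0994 6.3900] v=[-2.0905 1.0630]
Step 7: x=[1.6020 6.5989] v=[-0.9949 0.4177]
Step 8: x=[1.9533 6.3085] v=[0.7026 -0.5808]
Max displacement = 1.3980

Answer: 1.3980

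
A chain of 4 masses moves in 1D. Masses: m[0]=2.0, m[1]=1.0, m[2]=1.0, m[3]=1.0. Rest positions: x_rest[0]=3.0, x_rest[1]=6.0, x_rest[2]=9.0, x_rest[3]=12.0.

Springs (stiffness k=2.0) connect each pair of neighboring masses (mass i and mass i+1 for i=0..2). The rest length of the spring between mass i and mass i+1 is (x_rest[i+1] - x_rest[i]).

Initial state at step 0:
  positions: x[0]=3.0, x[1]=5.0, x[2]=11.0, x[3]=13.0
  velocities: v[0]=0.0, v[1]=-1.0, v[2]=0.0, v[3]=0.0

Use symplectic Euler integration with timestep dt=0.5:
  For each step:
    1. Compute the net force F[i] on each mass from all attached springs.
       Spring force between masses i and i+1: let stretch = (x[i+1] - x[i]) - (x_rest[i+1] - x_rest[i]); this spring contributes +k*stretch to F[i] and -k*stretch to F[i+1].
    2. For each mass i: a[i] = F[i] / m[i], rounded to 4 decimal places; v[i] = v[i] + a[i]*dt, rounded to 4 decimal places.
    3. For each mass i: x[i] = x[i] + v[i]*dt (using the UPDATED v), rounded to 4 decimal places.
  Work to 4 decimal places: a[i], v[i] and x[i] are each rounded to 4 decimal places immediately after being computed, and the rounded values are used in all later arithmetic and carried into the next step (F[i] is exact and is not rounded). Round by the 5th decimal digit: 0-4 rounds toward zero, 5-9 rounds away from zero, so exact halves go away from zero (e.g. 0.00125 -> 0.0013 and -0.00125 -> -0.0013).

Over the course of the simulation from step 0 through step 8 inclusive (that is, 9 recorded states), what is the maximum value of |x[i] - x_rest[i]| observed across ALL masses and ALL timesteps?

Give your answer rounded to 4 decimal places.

Answer: 2.1454

Derivation:
Step 0: x=[3.0000 5.0000 11.0000 13.0000] v=[0.0000 -1.0000 0.0000 0.0000]
Step 1: x=[2.7500 6.5000 9.0000 13.5000] v=[-0.5000 3.0000 -4.0000 1.0000]
Step 2: x=[2.6875 7.3750 8.0000 13.2500] v=[-0.1250 1.7500 -2.0000 -0.5000]
Step 3: x=[3.0469 6.2188 9.3125 11.8750] v=[0.7188 -2.3125 2.6250 -2.7500]
Step 4: x=[3.4493 5.0235 10.3594 10.7188] v=[0.8048 -2.3907 2.0938 -2.3125]
Step 5: x=[3.4953 5.7090 8.9181 10.8829] v=[0.0919 1.3710 -2.8827 0.3281]
Step 6: x=[3.3447 6.8922 6.8546 11.5646] v=[-0.3013 2.3664 -4.1270 1.3633]
Step 7: x=[3.3309 6.2829 7.1649 11.3913] v=[-0.0276 -1.2187 0.6206 -0.3467]
Step 8: x=[3.3051 4.6386 9.1474 10.6048] v=[-0.0516 -3.2887 3.9650 -1.5731]
Max displacement = 2.1454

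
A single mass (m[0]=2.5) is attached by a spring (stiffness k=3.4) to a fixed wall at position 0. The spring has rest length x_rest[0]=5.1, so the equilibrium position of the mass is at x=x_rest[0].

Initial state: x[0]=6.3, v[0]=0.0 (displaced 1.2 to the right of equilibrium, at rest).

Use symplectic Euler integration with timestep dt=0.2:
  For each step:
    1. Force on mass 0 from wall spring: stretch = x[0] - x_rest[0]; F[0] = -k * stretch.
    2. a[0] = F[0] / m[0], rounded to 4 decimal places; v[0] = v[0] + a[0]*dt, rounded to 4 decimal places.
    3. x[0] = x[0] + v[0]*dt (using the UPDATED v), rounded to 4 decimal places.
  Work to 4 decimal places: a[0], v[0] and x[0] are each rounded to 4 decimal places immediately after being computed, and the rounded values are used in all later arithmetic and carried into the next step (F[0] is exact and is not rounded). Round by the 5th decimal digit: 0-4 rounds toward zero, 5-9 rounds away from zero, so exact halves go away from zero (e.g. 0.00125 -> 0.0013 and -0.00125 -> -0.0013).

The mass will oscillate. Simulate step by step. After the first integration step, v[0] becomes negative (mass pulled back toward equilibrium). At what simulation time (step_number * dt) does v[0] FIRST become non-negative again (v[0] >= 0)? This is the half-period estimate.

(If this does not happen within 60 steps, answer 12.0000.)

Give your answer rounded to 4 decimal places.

Answer: 2.8000

Derivation:
Step 0: x=[6.3000] v=[0.0000]
Step 1: x=[6.2347] v=[-0.3264]
Step 2: x=[6.1077] v=[-0.6350]
Step 3: x=[5.9259] v=[-0.9091]
Step 4: x=[5.6992] v=[-1.1337]
Step 5: x=[5.4399] v=[-1.2967]
Step 6: x=[5.1621] v=[-1.3892]
Step 7: x=[4.8809] v=[-1.4061]
Step 8: x=[4.6116] v=[-1.3465]
Step 9: x=[4.3689] v=[-1.2137]
Step 10: x=[4.1659] v=[-1.0148]
Step 11: x=[4.0138] v=[-0.7607]
Step 12: x=[3.9207] v=[-0.4653]
Step 13: x=[3.8918] v=[-0.1445]
Step 14: x=[3.9286] v=[0.1841]
First v>=0 after going negative at step 14, time=2.8000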